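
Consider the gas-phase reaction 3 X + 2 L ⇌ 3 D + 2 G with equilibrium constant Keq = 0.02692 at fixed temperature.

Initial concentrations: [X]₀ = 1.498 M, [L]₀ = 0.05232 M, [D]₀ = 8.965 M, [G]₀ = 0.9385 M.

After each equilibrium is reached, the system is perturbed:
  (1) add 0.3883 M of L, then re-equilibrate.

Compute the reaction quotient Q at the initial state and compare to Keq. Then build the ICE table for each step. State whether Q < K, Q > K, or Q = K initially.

Q₀ = 6.8968e+04; Q > K (proceeds reverse)

Q₀ = 6.8968e+04 vs Keq = 0.02692 ⇒ Q>K, reverse
Step 1:
                    X           L           D           G
  I             1.498     0.05232       8.965      0.9385
  C             1.354      0.9026      -1.354     -0.9026
  E             2.852      0.9549       7.611     0.03593
  solve Keq expr → x = -0.4513; check Q = 0.02692
Then add 0.3883 M of L.
Step 2:
                    X           L           D           G
  I             2.852       1.343       7.611     0.03593
  C          -0.02008    -0.01339     0.02008     0.01339
  E             2.832        1.33       7.631     0.04932
  solve Keq expr → x = 0.006693; check Q = 0.02692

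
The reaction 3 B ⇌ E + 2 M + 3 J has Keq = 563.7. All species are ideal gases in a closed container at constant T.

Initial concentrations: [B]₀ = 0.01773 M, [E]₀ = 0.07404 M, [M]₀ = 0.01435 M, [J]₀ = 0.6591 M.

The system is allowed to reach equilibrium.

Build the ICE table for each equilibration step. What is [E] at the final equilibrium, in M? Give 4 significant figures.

[E]_eq = 0.07897 M

Q₀ = 0.7832 vs Keq = 563.7 ⇒ Q<K, forward
Step 1:
                  B         E         M         J
  Initial   0.01773   0.07404   0.01435    0.6591
  Change    -0.0148  0.004933  0.009867    0.0148
  Equil     0.00293   0.07897   0.02422    0.6739
  solve Keq expr → x = 0.004933; check Q = 563.7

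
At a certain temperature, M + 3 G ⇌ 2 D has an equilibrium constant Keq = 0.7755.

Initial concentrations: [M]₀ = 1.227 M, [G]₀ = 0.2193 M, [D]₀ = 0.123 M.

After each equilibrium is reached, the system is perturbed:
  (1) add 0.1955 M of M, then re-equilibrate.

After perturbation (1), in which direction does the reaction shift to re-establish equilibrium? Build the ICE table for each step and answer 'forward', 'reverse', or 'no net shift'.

Direction: forward

Q₀ = 1.169 vs Keq = 0.7755 ⇒ Q>K, reverse
Step 1:
                    M           G           D
  Initial       1.227      0.2193       0.123
  Change     0.005513     0.01654    -0.01103
  Equil         1.233      0.2358       0.112
  solve Keq expr → x = -0.005513; check Q = 0.7755
Then add 0.1955 M of M.
Step 2:
                    M           G           D
  Initial       1.428      0.2358       0.112
  Change    -0.001977   -0.005932    0.003955
  Equil         1.426      0.2299      0.1159
  solve Keq expr → x = 0.001977; check Q = 0.7755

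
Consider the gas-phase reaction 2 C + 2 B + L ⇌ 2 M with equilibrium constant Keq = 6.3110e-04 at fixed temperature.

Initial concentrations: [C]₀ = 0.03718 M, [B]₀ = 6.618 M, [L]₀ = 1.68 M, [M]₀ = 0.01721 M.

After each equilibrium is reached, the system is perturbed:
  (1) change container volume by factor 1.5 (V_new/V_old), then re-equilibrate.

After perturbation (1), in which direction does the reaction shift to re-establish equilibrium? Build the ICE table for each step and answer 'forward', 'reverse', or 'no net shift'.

Q₀ = 0.002912 vs Keq = 6.3110e-04 ⇒ Q>K, reverse
Step 1:
                  C         B         L         M
  I         0.03718     6.618      1.68   0.01721
  C        0.007549  0.007549  0.003775 -0.007549
  E         0.04473     6.626     1.684  0.009661
  solve Keq expr → x = -0.003775; check Q = 6.3110e-04
Then change container volume by factor 1.5 (V_new/V_old).
Step 2:
                  C         B         L         M
  I         0.02982     4.417     1.123   0.00644
  C        0.002622  0.002622  0.001311 -0.002622
  E         0.03244      4.42     1.124  0.003818
  solve Keq expr → x = -0.001311; check Q = 6.3110e-04

Direction: reverse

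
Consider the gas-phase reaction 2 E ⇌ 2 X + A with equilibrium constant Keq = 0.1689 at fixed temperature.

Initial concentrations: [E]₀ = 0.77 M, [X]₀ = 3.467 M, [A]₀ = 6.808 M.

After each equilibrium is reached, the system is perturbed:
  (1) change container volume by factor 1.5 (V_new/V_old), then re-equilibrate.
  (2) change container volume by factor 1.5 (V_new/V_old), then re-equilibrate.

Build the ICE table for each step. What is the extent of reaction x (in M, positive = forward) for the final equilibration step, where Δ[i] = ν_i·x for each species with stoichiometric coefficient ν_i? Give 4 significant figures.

Q₀ = 138 vs Keq = 0.1689 ⇒ Q>K, reverse
Step 1:
                    E           X           A
  init           0.77       3.467       6.808
  Δ              2.83       -2.83      -1.415
  eq              3.6      0.6371       5.393
  solve Keq expr → x = -1.415; check Q = 0.1689
Then change container volume by factor 1.5 (V_new/V_old).
Step 2:
                    E           X           A
  init            2.4      0.4247       3.595
  Δ          -0.07627     0.07627     0.03814
  eq            2.324       0.501       3.633
  solve Keq expr → x = 0.03814; check Q = 0.1689
Then change container volume by factor 1.5 (V_new/V_old).
Step 3:
                    E           X           A
  init          1.549       0.334       2.422
  Δ          -0.05755     0.05755     0.02877
  eq            1.492      0.3915       2.451
  solve Keq expr → x = 0.02877; check Q = 0.1689

x = 0.02877 M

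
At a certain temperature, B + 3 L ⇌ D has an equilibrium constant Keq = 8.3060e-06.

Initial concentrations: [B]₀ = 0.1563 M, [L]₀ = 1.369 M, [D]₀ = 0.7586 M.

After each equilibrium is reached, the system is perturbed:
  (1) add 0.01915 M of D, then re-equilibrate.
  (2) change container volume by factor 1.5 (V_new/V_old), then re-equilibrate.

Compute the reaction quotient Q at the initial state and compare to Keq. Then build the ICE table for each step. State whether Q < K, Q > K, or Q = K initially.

Q₀ = 1.892; Q > K (proceeds reverse)

Q₀ = 1.892 vs Keq = 8.3060e-06 ⇒ Q>K, reverse
Step 1:
                  B         L         D
  Initial    0.1563     1.369    0.7586
  Change     0.7582     2.275   -0.7582
  Equil      0.9145     3.644 3.6747e-04
  solve Keq expr → x = -0.7582; check Q = 8.3060e-06
Then add 0.01915 M of D.
Step 2:
                  B         L         D
  Initial    0.9145     3.644   0.01952
  Change    0.01912   0.05737  -0.01912
  Equil      0.9337     3.701 3.9315e-04
  solve Keq expr → x = -0.01912; check Q = 8.3060e-06
Then change container volume by factor 1.5 (V_new/V_old).
Step 3:
                  B         L         D
  Initial    0.6224     2.467 2.6210e-04
  Change  1.8437e-04 5.5310e-04 -1.8437e-04
  Equil      0.6226     2.468 7.7735e-05
  solve Keq expr → x = -1.8437e-04; check Q = 8.3060e-06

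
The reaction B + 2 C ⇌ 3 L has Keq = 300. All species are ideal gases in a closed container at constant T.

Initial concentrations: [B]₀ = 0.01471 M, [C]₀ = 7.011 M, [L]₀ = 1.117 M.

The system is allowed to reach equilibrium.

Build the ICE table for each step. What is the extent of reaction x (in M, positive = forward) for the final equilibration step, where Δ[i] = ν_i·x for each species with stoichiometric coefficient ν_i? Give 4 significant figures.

x = 0.0146 M

Q₀ = 1.927 vs Keq = 300 ⇒ Q<K, forward
Step 1:
                  B         C         L
  I         0.01471     7.011     1.117
  C         -0.0146  -0.02921   0.04381
  E       1.0696e-04     6.982     1.161
  solve Keq expr → x = 0.0146; check Q = 300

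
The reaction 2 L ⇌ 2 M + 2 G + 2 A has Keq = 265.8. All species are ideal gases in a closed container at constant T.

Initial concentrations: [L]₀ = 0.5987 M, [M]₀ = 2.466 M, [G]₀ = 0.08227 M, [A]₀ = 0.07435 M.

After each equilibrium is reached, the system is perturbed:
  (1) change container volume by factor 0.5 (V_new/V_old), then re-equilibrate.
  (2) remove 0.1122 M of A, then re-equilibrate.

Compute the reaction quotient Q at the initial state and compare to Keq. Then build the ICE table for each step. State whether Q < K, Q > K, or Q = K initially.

Q₀ = 6.3476e-04 vs Keq = 265.8 ⇒ Q<K, forward
Step 1:
                  L         M         G         A
  I          0.5987     2.466   0.08227   0.07435
  C         -0.5306    0.5306    0.5306    0.5306
  E         0.06814     2.997    0.6128    0.6049
  solve Keq expr → x = 0.2653; check Q = 265.8
Then change container volume by factor 0.5 (V_new/V_old).
Step 2:
                  L         M         G         A
  I          0.1363     5.993     1.226      1.21
  C          0.2179   -0.2179   -0.2179   -0.2179
  E          0.3541     5.775     1.008     0.992
  solve Keq expr → x = -0.1089; check Q = 265.8
Then remove 0.1122 M of A.
Step 3:
                  L         M         G         A
  I          0.3541     5.775     1.008    0.8798
  C         -0.0231    0.0231    0.0231    0.0231
  E           0.331     5.798     1.031    0.9029
  solve Keq expr → x = 0.01155; check Q = 265.8

Q₀ = 6.3476e-04; Q < K (proceeds forward)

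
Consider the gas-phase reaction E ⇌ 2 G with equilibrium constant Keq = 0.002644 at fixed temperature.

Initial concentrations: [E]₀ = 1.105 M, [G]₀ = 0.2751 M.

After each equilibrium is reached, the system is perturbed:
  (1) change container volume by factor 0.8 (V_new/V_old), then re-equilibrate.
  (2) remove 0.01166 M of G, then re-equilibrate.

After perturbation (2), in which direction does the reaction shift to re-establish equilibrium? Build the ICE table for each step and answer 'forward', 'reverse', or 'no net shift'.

Direction: forward

Q₀ = 0.06849 vs Keq = 0.002644 ⇒ Q>K, reverse
Step 1:
                  E         G
  I           1.105    0.2751
  C          0.1092   -0.2184
  E           1.214   0.05666
  solve Keq expr → x = -0.1092; check Q = 0.002644
Then change container volume by factor 0.8 (V_new/V_old).
Step 2:
                  E         G
  I           1.518   0.07083
  C          0.0037   -0.0074
  E           1.521   0.06343
  solve Keq expr → x = -0.0037; check Q = 0.002644
Then remove 0.01166 M of G.
Step 3:
                  E         G
  I           1.521   0.05177
  C        -0.00577   0.01154
  E           1.516   0.06331
  solve Keq expr → x = 0.00577; check Q = 0.002644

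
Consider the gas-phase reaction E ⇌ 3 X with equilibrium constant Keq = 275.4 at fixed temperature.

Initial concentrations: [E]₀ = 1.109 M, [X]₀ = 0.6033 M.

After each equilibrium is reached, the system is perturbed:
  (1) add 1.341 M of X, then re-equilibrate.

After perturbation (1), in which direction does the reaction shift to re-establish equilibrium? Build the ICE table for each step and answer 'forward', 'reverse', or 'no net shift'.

Direction: reverse

Q₀ = 0.198 vs Keq = 275.4 ⇒ Q<K, forward
Step 1:
                   E          X
  Initial      1.109     0.6033
  Change     -0.9568       2.87
  Equil       0.1522      3.474
  solve Keq expr → x = 0.9568; check Q = 275.4
Then add 1.341 M of X.
Step 2:
                   E          X
  Initial     0.1522      4.815
  Change      0.1498    -0.4495
  Equil        0.302      4.365
  solve Keq expr → x = -0.1498; check Q = 275.4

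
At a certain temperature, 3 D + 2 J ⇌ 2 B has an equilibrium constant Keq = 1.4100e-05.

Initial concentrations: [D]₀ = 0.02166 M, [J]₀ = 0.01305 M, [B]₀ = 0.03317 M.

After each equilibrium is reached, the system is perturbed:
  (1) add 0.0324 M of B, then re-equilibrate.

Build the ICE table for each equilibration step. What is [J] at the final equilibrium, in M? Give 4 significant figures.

Q₀ = 6.3576e+05 vs Keq = 1.4100e-05 ⇒ Q>K, reverse
Step 1:
                    D           J           B
  Initial     0.02166     0.01305     0.03317
  Change      0.04975     0.03317    -0.03317
  Equil       0.07141     0.04622  3.3117e-06
  solve Keq expr → x = -0.01658; check Q = 1.4100e-05
Then add 0.0324 M of B.
Step 2:
                    D           J           B
  Initial     0.07141     0.04622      0.0324
  Change      0.04859     0.03239    -0.03239
  Equil          0.12     0.07861  1.2270e-05
  solve Keq expr → x = -0.0162; check Q = 1.4100e-05

[J]_eq = 0.07861 M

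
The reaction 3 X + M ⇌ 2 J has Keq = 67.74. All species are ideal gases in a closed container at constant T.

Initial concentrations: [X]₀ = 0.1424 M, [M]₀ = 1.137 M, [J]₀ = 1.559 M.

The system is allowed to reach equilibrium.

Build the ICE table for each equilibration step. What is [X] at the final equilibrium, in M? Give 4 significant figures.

[X]_eq = 0.2974 M

Q₀ = 740.3 vs Keq = 67.74 ⇒ Q>K, reverse
Step 1:
                   X          M          J
  init        0.1424      1.137      1.559
  Δ            0.155    0.05168    -0.1034
  eq          0.2974      1.189      1.456
  solve Keq expr → x = -0.05168; check Q = 67.74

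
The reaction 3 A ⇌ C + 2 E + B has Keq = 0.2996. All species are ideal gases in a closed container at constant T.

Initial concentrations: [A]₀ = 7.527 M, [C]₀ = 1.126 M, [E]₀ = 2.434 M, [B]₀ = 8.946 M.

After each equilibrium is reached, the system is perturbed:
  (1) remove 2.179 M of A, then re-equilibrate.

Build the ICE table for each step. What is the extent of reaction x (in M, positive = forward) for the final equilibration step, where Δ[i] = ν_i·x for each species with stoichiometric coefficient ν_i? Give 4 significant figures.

x = -0.2667 M

Q₀ = 0.1399 vs Keq = 0.2996 ⇒ Q<K, forward
Step 1:
                    A           C           E           B
  init          7.527       1.126       2.434       8.946
  Δ           -0.6186      0.2062      0.4124      0.2062
  eq            6.908       1.332       2.846       9.152
  solve Keq expr → x = 0.2062; check Q = 0.2996
Then remove 2.179 M of A.
Step 2:
                    A           C           E           B
  init          4.729       1.332       2.846       9.152
  Δ            0.8001     -0.2667     -0.5334     -0.2667
  eq            5.529       1.066       2.313       8.886
  solve Keq expr → x = -0.2667; check Q = 0.2996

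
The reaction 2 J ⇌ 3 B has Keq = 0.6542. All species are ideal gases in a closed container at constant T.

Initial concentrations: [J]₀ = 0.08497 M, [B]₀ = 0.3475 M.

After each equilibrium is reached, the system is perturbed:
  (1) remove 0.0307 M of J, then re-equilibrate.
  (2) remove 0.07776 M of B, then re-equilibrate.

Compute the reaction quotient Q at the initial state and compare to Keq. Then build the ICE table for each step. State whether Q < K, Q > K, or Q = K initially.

Q₀ = 5.812 vs Keq = 0.6542 ⇒ Q>K, reverse
Step 1:
                  J         B
  I         0.08497    0.3475
  C         0.06692   -0.1004
  E          0.1519    0.2471
  solve Keq expr → x = -0.03346; check Q = 0.6542
Then remove 0.0307 M of J.
Step 2:
                  J         B
  I          0.1212    0.2471
  C         0.01304  -0.01955
  E          0.1342    0.2276
  solve Keq expr → x = -0.006518; check Q = 0.6542
Then remove 0.07776 M of B.
Step 3:
                  J         B
  I          0.1342    0.1498
  C        -0.02906   0.04359
  E          0.1052    0.1934
  solve Keq expr → x = 0.01453; check Q = 0.6542

Q₀ = 5.812; Q > K (proceeds reverse)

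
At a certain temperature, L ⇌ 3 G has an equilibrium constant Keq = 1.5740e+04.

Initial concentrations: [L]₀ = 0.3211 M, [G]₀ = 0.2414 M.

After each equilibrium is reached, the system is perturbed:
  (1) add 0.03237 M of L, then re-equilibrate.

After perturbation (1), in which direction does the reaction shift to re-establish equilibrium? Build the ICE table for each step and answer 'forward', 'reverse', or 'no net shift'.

Q₀ = 0.04381 vs Keq = 1.5740e+04 ⇒ Q<K, forward
Step 1:
                   L          G
  Initial     0.3211     0.2414
  Change      -0.321      0.963
  Equil   1.1099e-04      1.204
  solve Keq expr → x = 0.321; check Q = 1.5740e+04
Then add 0.03237 M of L.
Step 2:
                   L          G
  Initial    0.03248      1.204
  Change    -0.03234    0.09702
  Equil   1.4003e-04      1.301
  solve Keq expr → x = 0.03234; check Q = 1.5740e+04

Direction: forward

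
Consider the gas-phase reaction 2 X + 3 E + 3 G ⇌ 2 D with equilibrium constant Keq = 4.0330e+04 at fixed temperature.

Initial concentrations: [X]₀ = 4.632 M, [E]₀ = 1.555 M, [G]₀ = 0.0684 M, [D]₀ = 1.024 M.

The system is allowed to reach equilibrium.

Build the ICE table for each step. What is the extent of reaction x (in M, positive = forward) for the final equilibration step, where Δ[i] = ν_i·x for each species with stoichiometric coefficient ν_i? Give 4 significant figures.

x = 0.02034 M

Q₀ = 40.62 vs Keq = 4.0330e+04 ⇒ Q<K, forward
Step 1:
                    X           E           G           D
  Initial       4.632       1.555      0.0684       1.024
  Change     -0.04069    -0.06103    -0.06103     0.04069
  Equil         4.591       1.494    0.007367       1.065
  solve Keq expr → x = 0.02034; check Q = 4.0330e+04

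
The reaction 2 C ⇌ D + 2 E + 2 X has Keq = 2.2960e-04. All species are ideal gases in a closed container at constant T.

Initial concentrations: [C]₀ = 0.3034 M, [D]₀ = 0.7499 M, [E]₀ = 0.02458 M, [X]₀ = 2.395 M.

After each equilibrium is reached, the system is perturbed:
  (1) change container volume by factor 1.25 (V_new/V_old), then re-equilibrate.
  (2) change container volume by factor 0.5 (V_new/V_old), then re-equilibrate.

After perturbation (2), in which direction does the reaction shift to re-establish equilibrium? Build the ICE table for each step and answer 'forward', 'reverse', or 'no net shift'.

Direction: reverse

Q₀ = 0.02823 vs Keq = 2.2960e-04 ⇒ Q>K, reverse
Step 1:
                  C         D         E         X
  init       0.3034    0.7499   0.02458     2.395
  Δ         0.02216  -0.01108  -0.02216  -0.02216
  eq         0.3256    0.7388  0.002419     2.373
  solve Keq expr → x = -0.01108; check Q = 2.2960e-04
Then change container volume by factor 1.25 (V_new/V_old).
Step 2:
                  C         D         E         X
  init       0.2604    0.5911  0.001935     1.898
  Δ       -7.5940e-04 3.7970e-04 7.5940e-04 7.5940e-04
  eq         0.2597    0.5914  0.002694     1.899
  solve Keq expr → x = 3.7970e-04; check Q = 2.2960e-04
Then change container volume by factor 0.5 (V_new/V_old).
Step 3:
                  C         D         E         X
  init       0.5194     1.183  0.005389     3.798
  Δ        0.003468 -0.001734 -0.003468 -0.003468
  eq         0.5228     1.181  0.001921     3.795
  solve Keq expr → x = -0.001734; check Q = 2.2960e-04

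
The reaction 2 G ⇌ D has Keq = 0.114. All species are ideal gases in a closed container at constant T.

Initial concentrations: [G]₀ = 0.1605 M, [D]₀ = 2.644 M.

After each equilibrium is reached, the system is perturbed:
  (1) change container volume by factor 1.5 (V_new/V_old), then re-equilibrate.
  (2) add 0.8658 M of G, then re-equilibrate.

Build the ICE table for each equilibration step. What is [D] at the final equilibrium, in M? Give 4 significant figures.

Q₀ = 102.6 vs Keq = 0.114 ⇒ Q>K, reverse
Step 1:
                    G           D
  init         0.1605       2.644
  Δ             3.004      -1.502
  eq            3.165       1.142
  solve Keq expr → x = -1.502; check Q = 0.114
Then change container volume by factor 1.5 (V_new/V_old).
Step 2:
                    G           D
  init           2.11      0.7612
  Δ            0.2513     -0.1257
  eq            2.361      0.6356
  solve Keq expr → x = -0.1257; check Q = 0.114
Then add 0.8658 M of G.
Step 3:
                    G           D
  init          3.227      0.6356
  Δ           -0.4664      0.2332
  eq            2.761      0.8688
  solve Keq expr → x = 0.2332; check Q = 0.114

[D]_eq = 0.8688 M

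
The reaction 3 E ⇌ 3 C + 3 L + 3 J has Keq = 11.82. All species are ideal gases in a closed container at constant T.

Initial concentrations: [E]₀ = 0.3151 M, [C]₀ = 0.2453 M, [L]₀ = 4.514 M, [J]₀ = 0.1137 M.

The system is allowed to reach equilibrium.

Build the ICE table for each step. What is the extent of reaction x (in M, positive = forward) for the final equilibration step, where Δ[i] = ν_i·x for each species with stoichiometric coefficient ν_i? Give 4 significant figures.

x = 0.04314 M

Q₀ = 0.06378 vs Keq = 11.82 ⇒ Q<K, forward
Step 1:
                    E           C           L           J
  I            0.3151      0.2453       4.514      0.1137
  C           -0.1294      0.1294      0.1294      0.1294
  E            0.1857      0.3747       4.643      0.2431
  solve Keq expr → x = 0.04314; check Q = 11.82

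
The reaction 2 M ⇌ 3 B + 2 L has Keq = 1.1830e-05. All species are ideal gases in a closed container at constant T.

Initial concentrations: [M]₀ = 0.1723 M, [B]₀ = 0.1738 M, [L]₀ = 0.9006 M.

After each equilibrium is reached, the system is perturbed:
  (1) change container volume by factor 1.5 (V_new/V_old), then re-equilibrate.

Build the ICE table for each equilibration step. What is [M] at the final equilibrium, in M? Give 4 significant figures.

[M]_eq = 0.1846 M

Q₀ = 0.1434 vs Keq = 1.1830e-05 ⇒ Q>K, reverse
Step 1:
                   M          B          L
  I           0.1723     0.1738     0.9006
  C           0.1083    -0.1624    -0.1083
  E           0.2806     0.0114     0.7923
  solve Keq expr → x = -0.05413; check Q = 1.1830e-05
Then change container volume by factor 1.5 (V_new/V_old).
Step 2:
                   M          B          L
  I            0.187   0.007603     0.5282
  C        -0.002445   0.003667   0.002445
  E           0.1846    0.01127     0.5307
  solve Keq expr → x = 0.001222; check Q = 1.1830e-05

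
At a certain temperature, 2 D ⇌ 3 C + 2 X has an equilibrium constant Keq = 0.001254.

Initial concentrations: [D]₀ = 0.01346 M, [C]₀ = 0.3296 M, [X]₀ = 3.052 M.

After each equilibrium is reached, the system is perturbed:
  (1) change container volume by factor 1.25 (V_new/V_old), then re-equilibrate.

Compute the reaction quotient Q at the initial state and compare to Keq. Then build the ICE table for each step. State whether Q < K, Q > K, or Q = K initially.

Q₀ = 1841 vs Keq = 0.001254 ⇒ Q>K, reverse
Step 1:
                   D          C          X
  Initial    0.01346     0.3296      3.052
  Change      0.2067      -0.31    -0.2067
  Equil       0.2201    0.01958      2.845
  solve Keq expr → x = -0.1033; check Q = 0.001254
Then change container volume by factor 1.25 (V_new/V_old).
Step 2:
                   D          C          X
  Initial     0.1761    0.01566      2.276
  Change   -0.002479   0.003718   0.002479
  Equil       0.1736    0.01938      2.279
  solve Keq expr → x = 0.001239; check Q = 0.001254

Q₀ = 1841; Q > K (proceeds reverse)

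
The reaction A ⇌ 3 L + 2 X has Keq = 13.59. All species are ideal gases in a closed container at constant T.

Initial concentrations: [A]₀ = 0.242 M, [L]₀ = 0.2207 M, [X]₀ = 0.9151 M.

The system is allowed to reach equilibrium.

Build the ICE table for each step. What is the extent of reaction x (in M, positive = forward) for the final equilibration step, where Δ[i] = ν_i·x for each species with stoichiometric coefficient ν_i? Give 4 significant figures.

Q₀ = 0.0372 vs Keq = 13.59 ⇒ Q<K, forward
Step 1:
                   A          L          X
  I            0.242     0.2207     0.9151
  C          -0.1852     0.5555     0.3703
  E          0.05685     0.7762      1.285
  solve Keq expr → x = 0.1852; check Q = 13.59

x = 0.1852 M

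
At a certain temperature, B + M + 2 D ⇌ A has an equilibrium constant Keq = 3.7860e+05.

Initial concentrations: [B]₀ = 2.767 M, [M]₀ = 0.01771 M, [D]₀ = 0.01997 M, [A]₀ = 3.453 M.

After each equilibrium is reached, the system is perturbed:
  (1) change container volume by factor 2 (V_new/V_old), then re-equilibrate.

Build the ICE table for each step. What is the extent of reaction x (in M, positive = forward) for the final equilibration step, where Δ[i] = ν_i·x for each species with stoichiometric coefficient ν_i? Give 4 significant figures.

Q₀ = 1.7669e+05 vs Keq = 3.7860e+05 ⇒ Q<K, forward
Step 1:
                    B           M           D           A
  Initial       2.767     0.01771     0.01997       3.453
  Change    -0.002595   -0.002595    -0.00519    0.002595
  Equil         2.764     0.01511     0.01478       3.456
  solve Keq expr → x = 0.002595; check Q = 3.7860e+05
Then change container volume by factor 2 (V_new/V_old).
Step 2:
                    B           M           D           A
  Initial       1.382    0.007557     0.00739       1.728
  Change     0.004541    0.004541    0.009081   -0.004541
  Equil         1.387      0.0121     0.01647       1.723
  solve Keq expr → x = -0.004541; check Q = 3.7860e+05

x = -0.004541 M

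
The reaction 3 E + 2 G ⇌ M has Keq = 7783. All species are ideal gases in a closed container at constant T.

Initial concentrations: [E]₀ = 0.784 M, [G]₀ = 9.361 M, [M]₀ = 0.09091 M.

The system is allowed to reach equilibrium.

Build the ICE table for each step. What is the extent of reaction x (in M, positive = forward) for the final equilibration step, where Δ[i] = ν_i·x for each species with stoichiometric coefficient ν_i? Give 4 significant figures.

Q₀ = 0.002153 vs Keq = 7783 ⇒ Q<K, forward
Step 1:
                  E         G         M
  I           0.784     9.361   0.09091
  C         -0.7757   -0.5171    0.2586
  E        0.008311     8.844    0.3495
  solve Keq expr → x = 0.2586; check Q = 7783

x = 0.2586 M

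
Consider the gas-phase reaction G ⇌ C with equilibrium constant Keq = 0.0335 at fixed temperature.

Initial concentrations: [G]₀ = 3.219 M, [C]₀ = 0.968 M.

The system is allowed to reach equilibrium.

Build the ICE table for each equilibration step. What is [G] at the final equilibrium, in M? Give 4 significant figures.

Q₀ = 0.3007 vs Keq = 0.0335 ⇒ Q>K, reverse
Step 1:
                   G          C
  init         3.219      0.968
  Δ           0.8323    -0.8323
  eq           4.051     0.1357
  solve Keq expr → x = -0.8323; check Q = 0.0335

[G]_eq = 4.051 M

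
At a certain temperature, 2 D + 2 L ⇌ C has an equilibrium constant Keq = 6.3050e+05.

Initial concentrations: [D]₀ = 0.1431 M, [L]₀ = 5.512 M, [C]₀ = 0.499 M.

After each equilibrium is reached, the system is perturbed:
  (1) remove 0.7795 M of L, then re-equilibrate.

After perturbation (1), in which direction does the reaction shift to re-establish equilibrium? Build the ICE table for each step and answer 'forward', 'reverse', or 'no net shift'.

Direction: reverse

Q₀ = 0.8021 vs Keq = 6.3050e+05 ⇒ Q<K, forward
Step 1:
                  D         L         C
  I          0.1431     5.512     0.499
  C         -0.1429   -0.1429   0.07146
  E       1.7716e-04     5.369    0.5705
  solve Keq expr → x = 0.07146; check Q = 6.3050e+05
Then remove 0.7795 M of L.
Step 2:
                  D         L         C
  I       1.7716e-04      4.59    0.5705
  C       3.0085e-05 3.0085e-05 -1.5043e-05
  E       2.0725e-04      4.59    0.5704
  solve Keq expr → x = -1.5043e-05; check Q = 6.3050e+05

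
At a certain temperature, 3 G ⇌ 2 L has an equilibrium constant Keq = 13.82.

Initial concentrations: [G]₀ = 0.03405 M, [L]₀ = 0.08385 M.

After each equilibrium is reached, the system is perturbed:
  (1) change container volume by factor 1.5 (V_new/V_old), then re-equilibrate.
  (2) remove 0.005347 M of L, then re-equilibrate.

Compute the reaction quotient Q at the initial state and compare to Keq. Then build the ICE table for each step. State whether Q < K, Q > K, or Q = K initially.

Q₀ = 178.1 vs Keq = 13.82 ⇒ Q>K, reverse
Step 1:
                    G           L
  init        0.03405     0.08385
  Δ           0.03172    -0.02115
  eq          0.06577      0.0627
  solve Keq expr → x = -0.01057; check Q = 13.82
Then change container volume by factor 1.5 (V_new/V_old).
Step 2:
                    G           L
  init        0.04385      0.0418
  Δ          0.004121   -0.002747
  eq          0.04797     0.03905
  solve Keq expr → x = -0.001374; check Q = 13.82
Then remove 0.005347 M of L.
Step 3:
                    G           L
  init        0.04797     0.03371
  Δ          -0.00286    0.001907
  eq          0.04511     0.03561
  solve Keq expr → x = 9.5334e-04; check Q = 13.82

Q₀ = 178.1; Q > K (proceeds reverse)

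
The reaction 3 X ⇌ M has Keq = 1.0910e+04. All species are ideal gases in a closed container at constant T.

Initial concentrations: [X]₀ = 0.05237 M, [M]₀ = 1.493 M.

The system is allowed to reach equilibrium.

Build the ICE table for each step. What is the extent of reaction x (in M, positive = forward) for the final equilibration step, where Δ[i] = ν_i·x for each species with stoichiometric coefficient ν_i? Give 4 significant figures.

Q₀ = 1.0395e+04 vs Keq = 1.0910e+04 ⇒ Q<K, forward
Step 1:
                    X           M
  Initial     0.05237       1.493
  Change  -8.3464e-04  2.7821e-04
  Equil       0.05154       1.493
  solve Keq expr → x = 2.7821e-04; check Q = 1.0910e+04

x = 2.7821e-04 M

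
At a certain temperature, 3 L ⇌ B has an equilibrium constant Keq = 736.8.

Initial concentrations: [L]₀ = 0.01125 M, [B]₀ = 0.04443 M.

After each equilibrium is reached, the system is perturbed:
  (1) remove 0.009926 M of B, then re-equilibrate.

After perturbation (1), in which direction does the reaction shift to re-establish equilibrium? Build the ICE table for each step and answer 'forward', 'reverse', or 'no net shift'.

Q₀ = 3.1205e+04 vs Keq = 736.8 ⇒ Q>K, reverse
Step 1:
                    L           B
  Initial     0.01125     0.04443
  Change      0.02531   -0.008435
  Equil       0.03656     0.03599
  solve Keq expr → x = -0.008435; check Q = 736.8
Then remove 0.009926 M of B.
Step 2:
                    L           B
  Initial     0.03656     0.02607
  Change    -0.003275    0.001092
  Equil       0.03328     0.02716
  solve Keq expr → x = 0.001092; check Q = 736.8

Direction: forward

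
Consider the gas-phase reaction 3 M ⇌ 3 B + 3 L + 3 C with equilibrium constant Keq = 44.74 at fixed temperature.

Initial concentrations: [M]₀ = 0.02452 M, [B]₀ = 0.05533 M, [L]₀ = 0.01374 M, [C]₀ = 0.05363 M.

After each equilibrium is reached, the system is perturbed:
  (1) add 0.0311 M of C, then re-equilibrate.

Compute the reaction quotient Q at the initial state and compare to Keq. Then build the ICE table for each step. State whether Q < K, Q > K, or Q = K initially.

Q₀ = 4.5973e-09; Q < K (proceeds forward)

Q₀ = 4.5973e-09 vs Keq = 44.74 ⇒ Q<K, forward
Step 1:
                   M          B          L          C
  I          0.02452    0.05533    0.01374    0.05363
  C         -0.02445    0.02445    0.02445    0.02445
  E       6.7022e-05    0.07978    0.03819    0.07808
  solve Keq expr → x = 0.008151; check Q = 44.74
Then add 0.0311 M of C.
Step 2:
                   M          B          L          C
  I       6.7022e-05    0.07978    0.03819     0.1092
  C       2.6575e-05 -2.6575e-05 -2.6575e-05 -2.6575e-05
  E       9.3597e-05    0.07976    0.03817     0.1092
  solve Keq expr → x = -8.8584e-06; check Q = 44.74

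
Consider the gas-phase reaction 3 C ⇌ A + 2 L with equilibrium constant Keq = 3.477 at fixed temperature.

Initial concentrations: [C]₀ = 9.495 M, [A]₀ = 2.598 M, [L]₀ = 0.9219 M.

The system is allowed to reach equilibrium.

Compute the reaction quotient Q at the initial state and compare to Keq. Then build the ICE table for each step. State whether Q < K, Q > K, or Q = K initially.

Q₀ = 0.002579; Q < K (proceeds forward)

Q₀ = 0.002579 vs Keq = 3.477 ⇒ Q<K, forward
Step 1:
                    C           A           L
  I             9.495       2.598      0.9219
  C            -6.234       2.078       4.156
  E             3.261       4.676       5.078
  solve Keq expr → x = 2.078; check Q = 3.477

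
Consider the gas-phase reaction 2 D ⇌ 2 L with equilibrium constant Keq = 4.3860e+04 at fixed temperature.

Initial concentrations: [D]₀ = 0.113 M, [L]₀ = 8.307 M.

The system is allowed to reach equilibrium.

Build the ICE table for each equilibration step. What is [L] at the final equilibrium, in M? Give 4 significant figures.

Q₀ = 5404 vs Keq = 4.3860e+04 ⇒ Q<K, forward
Step 1:
                    D           L
  I             0.113       8.307
  C          -0.07299     0.07299
  E           0.04001        8.38
  solve Keq expr → x = 0.03649; check Q = 4.3860e+04

[L]_eq = 8.38 M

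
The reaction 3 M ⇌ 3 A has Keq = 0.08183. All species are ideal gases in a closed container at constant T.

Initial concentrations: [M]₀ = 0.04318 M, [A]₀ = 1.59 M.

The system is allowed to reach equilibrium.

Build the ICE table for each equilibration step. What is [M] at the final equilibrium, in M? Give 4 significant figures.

[M]_eq = 1.139 M

Q₀ = 4.9928e+04 vs Keq = 0.08183 ⇒ Q>K, reverse
Step 1:
                    M           A
  I           0.04318        1.59
  C             1.096      -1.096
  E             1.139      0.4944
  solve Keq expr → x = -0.3652; check Q = 0.08183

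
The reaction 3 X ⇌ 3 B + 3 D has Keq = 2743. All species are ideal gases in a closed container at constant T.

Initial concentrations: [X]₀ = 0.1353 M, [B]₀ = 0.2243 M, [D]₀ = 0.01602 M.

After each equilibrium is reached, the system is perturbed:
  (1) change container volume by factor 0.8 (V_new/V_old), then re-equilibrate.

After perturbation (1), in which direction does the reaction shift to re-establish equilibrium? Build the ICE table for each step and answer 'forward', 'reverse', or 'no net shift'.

Q₀ = 1.8732e-05 vs Keq = 2743 ⇒ Q<K, forward
Step 1:
                    X           B           D
  I            0.1353      0.2243     0.01602
  C           -0.1315      0.1315      0.1315
  E          0.003751      0.3558      0.1476
  solve Keq expr → x = 0.04385; check Q = 2743
Then change container volume by factor 0.8 (V_new/V_old).
Step 2:
                    X           B           D
  I          0.004689      0.4448      0.1845
  C          0.001122   -0.001122   -0.001122
  E          0.005811      0.4437      0.1833
  solve Keq expr → x = -3.7398e-04; check Q = 2743

Direction: reverse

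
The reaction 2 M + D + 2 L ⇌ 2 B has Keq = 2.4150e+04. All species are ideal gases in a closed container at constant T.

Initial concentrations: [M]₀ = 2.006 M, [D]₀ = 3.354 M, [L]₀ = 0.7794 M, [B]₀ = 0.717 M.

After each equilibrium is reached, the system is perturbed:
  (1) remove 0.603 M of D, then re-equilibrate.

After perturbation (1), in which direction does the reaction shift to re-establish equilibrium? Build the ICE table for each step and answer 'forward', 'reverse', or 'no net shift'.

Q₀ = 0.0627 vs Keq = 2.4150e+04 ⇒ Q<K, forward
Step 1:
                   M          D          L          B
  init         2.006      3.354     0.7794      0.717
  Δ          -0.7749    -0.3874    -0.7749     0.7749
  eq           1.231      2.967   0.004527      1.492
  solve Keq expr → x = 0.3874; check Q = 2.4150e+04
Then remove 0.603 M of D.
Step 2:
                   M          D          L          B
  init         1.231      2.364   0.004527      1.492
  Δ       5.4039e-04 2.7020e-04 5.4039e-04 -5.4039e-04
  eq           1.232      2.364   0.005068      1.491
  solve Keq expr → x = -2.7020e-04; check Q = 2.4150e+04

Direction: reverse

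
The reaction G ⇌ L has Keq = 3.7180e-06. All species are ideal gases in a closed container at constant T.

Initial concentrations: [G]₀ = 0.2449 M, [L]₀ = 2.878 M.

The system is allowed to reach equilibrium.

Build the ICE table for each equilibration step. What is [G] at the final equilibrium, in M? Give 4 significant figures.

Q₀ = 11.75 vs Keq = 3.7180e-06 ⇒ Q>K, reverse
Step 1:
                    G           L
  I            0.2449       2.878
  C             2.878      -2.878
  E             3.123  1.1611e-05
  solve Keq expr → x = -2.878; check Q = 3.7180e-06

[G]_eq = 3.123 M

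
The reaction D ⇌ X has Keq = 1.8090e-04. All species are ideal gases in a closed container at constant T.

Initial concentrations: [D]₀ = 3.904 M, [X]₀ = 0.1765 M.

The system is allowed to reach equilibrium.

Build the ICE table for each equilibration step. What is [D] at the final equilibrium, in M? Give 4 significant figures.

Q₀ = 0.04521 vs Keq = 1.8090e-04 ⇒ Q>K, reverse
Step 1:
                  D         X
  I           3.904    0.1765
  C          0.1758   -0.1758
  E            4.08 7.3803e-04
  solve Keq expr → x = -0.1758; check Q = 1.8090e-04

[D]_eq = 4.08 M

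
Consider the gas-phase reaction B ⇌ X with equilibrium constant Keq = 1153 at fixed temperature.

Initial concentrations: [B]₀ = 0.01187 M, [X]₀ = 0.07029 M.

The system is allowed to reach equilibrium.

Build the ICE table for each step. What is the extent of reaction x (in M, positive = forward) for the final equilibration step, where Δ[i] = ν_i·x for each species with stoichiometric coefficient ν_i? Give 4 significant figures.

Q₀ = 5.922 vs Keq = 1153 ⇒ Q<K, forward
Step 1:
                  B         X
  I         0.01187   0.07029
  C         -0.0118    0.0118
  E       7.1196e-05   0.08209
  solve Keq expr → x = 0.0118; check Q = 1153

x = 0.0118 M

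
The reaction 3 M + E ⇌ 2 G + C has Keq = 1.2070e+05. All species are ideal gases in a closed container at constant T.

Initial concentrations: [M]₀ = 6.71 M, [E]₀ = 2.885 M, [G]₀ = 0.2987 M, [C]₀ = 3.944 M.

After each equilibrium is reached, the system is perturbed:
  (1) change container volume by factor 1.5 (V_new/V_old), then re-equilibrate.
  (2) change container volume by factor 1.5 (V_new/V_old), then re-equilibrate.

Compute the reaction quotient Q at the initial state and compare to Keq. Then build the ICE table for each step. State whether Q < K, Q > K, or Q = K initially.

Q₀ = 4.0373e-04 vs Keq = 1.2070e+05 ⇒ Q<K, forward
Step 1:
                  M         E         G         C
  Initial      6.71     2.885    0.2987     3.944
  Change     -6.592    -2.197     4.395     2.197
  Equil      0.1177    0.6876     4.694     6.141
  solve Keq expr → x = 2.197; check Q = 1.2070e+05
Then change container volume by factor 1.5 (V_new/V_old).
Step 2:
                  M         E         G         C
  Initial   0.07846    0.4584     3.129     4.094
  Change    0.01095   0.00365 -0.007301  -0.00365
  Equil     0.08941     0.462     3.122     4.091
  solve Keq expr → x = -0.00365; check Q = 1.2070e+05
Then change container volume by factor 1.5 (V_new/V_old).
Step 3:
                  M         E         G         C
  Initial   0.05961     0.308     2.081     2.727
  Change    0.00828   0.00276  -0.00552  -0.00276
  Equil     0.06789    0.3108     2.076     2.724
  solve Keq expr → x = -0.00276; check Q = 1.2070e+05

Q₀ = 4.0373e-04; Q < K (proceeds forward)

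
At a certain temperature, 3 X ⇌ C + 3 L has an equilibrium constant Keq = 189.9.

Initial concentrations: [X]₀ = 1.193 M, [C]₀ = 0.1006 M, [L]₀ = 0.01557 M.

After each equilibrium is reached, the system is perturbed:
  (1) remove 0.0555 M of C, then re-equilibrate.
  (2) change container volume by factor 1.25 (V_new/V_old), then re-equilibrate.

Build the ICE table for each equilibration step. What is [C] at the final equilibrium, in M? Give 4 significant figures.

Q₀ = 2.2364e-07 vs Keq = 189.9 ⇒ Q<K, forward
Step 1:
                   X          C          L
  init         1.193     0.1006    0.01557
  Δ           -1.051     0.3502      1.051
  eq          0.1423     0.4508      1.066
  solve Keq expr → x = 0.3502; check Q = 189.9
Then remove 0.0555 M of C.
Step 2:
                   X          C          L
  init        0.1423     0.3953      1.066
  Δ        -0.005226   0.001742   0.005226
  eq           0.137     0.3971      1.072
  solve Keq expr → x = 0.001742; check Q = 189.9
Then change container volume by factor 1.25 (V_new/V_old).
Step 3:
                   X          C          L
  init        0.1096     0.3177     0.8572
  Δ        -0.006806   0.002269   0.006806
  eq          0.1028     0.3199      0.864
  solve Keq expr → x = 0.002269; check Q = 189.9

[C]_eq = 0.3199 M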